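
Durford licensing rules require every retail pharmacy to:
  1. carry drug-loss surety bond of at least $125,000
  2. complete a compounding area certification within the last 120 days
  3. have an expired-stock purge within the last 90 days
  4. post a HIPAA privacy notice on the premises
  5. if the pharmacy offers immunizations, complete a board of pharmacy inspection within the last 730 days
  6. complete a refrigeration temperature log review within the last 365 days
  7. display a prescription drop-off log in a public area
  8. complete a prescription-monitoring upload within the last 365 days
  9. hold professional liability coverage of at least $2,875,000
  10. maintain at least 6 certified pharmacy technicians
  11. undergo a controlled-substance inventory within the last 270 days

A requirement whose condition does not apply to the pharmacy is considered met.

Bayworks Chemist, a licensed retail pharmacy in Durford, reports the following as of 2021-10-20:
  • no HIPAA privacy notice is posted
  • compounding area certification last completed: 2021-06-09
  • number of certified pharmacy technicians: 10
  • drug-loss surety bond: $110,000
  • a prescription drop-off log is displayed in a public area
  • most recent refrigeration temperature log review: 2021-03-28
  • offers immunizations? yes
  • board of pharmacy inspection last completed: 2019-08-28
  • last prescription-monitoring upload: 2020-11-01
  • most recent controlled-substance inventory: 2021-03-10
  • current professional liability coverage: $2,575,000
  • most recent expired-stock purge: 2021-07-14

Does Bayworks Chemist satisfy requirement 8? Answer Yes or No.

8. prescription-monitoring upload 353 days ago vs limit 365 → met

Yes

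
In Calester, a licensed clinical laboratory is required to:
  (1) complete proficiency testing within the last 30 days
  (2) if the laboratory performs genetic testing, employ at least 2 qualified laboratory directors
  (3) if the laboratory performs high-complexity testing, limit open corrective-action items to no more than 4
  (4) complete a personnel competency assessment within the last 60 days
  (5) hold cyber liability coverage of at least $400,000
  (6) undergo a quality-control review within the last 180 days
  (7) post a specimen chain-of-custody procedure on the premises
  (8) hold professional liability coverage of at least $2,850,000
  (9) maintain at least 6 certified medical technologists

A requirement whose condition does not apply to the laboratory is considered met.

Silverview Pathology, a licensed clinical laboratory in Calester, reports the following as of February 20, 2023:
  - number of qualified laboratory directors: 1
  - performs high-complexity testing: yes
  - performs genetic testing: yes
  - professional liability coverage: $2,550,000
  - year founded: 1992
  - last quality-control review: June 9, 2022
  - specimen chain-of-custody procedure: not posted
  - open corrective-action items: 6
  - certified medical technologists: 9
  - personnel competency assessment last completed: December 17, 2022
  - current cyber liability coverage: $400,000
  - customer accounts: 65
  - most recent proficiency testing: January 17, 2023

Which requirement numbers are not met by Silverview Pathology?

1, 2, 3, 4, 6, 7, 8

1. proficiency testing 34 days ago vs limit 30 → not met
2. condition 'performs genetic testing' holds; qualified laboratory directors 1 < 2 → not met
3. condition 'performs high-complexity testing' holds; open corrective-action items 6 > 4 → not met
4. personnel competency assessment 65 days ago vs limit 60 → not met
5. cyber liability coverage $400,000 ≥ $400,000 → met
6. quality-control review 256 days ago vs limit 180 → not met
7. specimen chain-of-custody procedure absent → not met
8. professional liability coverage $2,550,000 < $2,850,000 → not met
9. certified medical technologists 9 ≥ 6 → met
Not met: 1, 2, 3, 4, 6, 7, 8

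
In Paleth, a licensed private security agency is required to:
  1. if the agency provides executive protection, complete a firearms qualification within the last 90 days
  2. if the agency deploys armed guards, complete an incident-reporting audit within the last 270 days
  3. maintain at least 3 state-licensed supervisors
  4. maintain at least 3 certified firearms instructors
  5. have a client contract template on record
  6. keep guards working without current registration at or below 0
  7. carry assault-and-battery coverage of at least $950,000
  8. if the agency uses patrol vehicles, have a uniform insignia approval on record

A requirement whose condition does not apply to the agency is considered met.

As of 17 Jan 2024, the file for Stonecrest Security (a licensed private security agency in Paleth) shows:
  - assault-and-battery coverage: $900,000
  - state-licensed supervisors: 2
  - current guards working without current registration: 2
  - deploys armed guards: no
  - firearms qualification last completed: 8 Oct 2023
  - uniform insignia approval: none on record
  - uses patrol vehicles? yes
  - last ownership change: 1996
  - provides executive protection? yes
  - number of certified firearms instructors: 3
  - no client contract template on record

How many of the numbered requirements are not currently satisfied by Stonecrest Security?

6

1. condition 'provides executive protection' holds; firearms qualification 101 days ago vs limit 90 → not met
2. condition 'deploys armed guards' does not hold → requirement n/a → met
3. state-licensed supervisors 2 < 3 → not met
4. certified firearms instructors 3 ≥ 3 → met
5. client contract template absent → not met
6. guards working without current registration 2 > 0 → not met
7. assault-and-battery coverage $900,000 < $950,000 → not met
8. condition 'uses patrol vehicles' holds; uniform insignia approval absent → not met
Not met: 6 of 8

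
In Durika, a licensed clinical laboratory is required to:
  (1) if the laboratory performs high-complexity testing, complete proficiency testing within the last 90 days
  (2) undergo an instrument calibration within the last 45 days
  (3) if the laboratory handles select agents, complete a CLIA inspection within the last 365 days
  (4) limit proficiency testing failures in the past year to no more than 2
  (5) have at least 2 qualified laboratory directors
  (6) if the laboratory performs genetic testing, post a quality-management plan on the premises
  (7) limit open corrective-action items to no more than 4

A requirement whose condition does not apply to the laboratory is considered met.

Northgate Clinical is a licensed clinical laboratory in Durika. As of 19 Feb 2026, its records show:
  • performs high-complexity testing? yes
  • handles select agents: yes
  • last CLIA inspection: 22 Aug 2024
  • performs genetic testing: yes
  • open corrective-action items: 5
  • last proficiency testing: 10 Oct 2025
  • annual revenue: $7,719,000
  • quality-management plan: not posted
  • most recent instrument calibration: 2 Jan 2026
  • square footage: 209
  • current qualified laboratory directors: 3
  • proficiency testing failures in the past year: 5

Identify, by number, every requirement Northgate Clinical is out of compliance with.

1. condition 'performs high-complexity testing' holds; proficiency testing 132 days ago vs limit 90 → not met
2. instrument calibration 48 days ago vs limit 45 → not met
3. condition 'handles select agents' holds; CLIA inspection 546 days ago vs limit 365 → not met
4. proficiency testing failures in the past year 5 > 2 → not met
5. qualified laboratory directors 3 ≥ 2 → met
6. condition 'performs genetic testing' holds; quality-management plan absent → not met
7. open corrective-action items 5 > 4 → not met
Not met: 1, 2, 3, 4, 6, 7

1, 2, 3, 4, 6, 7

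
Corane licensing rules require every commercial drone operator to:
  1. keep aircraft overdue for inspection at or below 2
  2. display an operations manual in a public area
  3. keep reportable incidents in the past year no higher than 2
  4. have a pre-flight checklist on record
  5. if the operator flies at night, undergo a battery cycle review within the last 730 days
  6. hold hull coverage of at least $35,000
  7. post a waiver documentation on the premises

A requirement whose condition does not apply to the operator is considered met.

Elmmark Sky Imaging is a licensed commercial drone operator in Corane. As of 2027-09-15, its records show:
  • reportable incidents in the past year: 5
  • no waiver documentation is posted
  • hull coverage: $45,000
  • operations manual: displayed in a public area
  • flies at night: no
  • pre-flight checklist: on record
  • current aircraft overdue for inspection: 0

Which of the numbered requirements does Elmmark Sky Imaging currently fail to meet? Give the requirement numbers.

3, 7

1. aircraft overdue for inspection 0 ≤ 2 → met
2. operations manual present → met
3. reportable incidents in the past year 5 > 2 → not met
4. pre-flight checklist present → met
5. condition 'flies at night' does not hold → requirement n/a → met
6. hull coverage $45,000 ≥ $35,000 → met
7. waiver documentation absent → not met
Not met: 3, 7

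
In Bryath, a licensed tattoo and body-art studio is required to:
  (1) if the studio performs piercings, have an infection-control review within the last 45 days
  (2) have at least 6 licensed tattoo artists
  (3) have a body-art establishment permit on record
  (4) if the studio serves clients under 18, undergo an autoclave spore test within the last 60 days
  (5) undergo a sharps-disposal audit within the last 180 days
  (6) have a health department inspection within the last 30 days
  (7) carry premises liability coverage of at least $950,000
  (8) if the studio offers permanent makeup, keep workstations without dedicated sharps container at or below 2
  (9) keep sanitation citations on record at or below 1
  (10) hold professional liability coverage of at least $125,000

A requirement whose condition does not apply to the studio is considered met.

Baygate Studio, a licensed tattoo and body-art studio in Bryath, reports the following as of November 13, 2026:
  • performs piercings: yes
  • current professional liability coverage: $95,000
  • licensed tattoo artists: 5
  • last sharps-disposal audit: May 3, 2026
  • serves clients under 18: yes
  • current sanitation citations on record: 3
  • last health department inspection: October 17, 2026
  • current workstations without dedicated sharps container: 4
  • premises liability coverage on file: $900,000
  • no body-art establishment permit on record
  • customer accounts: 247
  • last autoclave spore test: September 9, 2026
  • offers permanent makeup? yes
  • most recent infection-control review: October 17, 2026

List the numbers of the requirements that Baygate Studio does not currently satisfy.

1. condition 'performs piercings' holds; infection-control review 27 days ago vs limit 45 → met
2. licensed tattoo artists 5 < 6 → not met
3. body-art establishment permit absent → not met
4. condition 'serves clients under 18' holds; autoclave spore test 65 days ago vs limit 60 → not met
5. sharps-disposal audit 194 days ago vs limit 180 → not met
6. health department inspection 27 days ago vs limit 30 → met
7. premises liability coverage $900,000 < $950,000 → not met
8. condition 'offers permanent makeup' holds; workstations without dedicated sharps container 4 > 2 → not met
9. sanitation citations on record 3 > 1 → not met
10. professional liability coverage $95,000 < $125,000 → not met
Not met: 2, 3, 4, 5, 7, 8, 9, 10

2, 3, 4, 5, 7, 8, 9, 10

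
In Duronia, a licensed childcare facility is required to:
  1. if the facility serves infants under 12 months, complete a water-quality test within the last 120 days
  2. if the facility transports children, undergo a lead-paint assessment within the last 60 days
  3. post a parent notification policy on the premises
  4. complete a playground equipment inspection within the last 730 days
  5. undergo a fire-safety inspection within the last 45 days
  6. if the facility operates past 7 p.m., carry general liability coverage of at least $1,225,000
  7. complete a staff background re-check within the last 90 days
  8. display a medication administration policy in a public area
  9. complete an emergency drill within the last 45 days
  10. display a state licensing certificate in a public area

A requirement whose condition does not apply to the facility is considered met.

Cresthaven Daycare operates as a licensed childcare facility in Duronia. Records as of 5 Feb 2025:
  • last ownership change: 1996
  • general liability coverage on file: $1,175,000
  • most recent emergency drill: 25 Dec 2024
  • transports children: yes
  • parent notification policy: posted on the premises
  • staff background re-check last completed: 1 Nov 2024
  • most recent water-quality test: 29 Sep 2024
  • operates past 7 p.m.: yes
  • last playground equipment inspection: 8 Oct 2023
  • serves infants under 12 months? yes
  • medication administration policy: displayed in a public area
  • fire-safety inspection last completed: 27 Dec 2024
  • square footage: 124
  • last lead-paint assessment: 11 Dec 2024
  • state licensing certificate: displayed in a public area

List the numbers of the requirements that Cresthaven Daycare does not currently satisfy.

1. condition 'serves infants under 12 months' holds; water-quality test 129 days ago vs limit 120 → not met
2. condition 'transports children' holds; lead-paint assessment 56 days ago vs limit 60 → met
3. parent notification policy present → met
4. playground equipment inspection 486 days ago vs limit 730 → met
5. fire-safety inspection 40 days ago vs limit 45 → met
6. condition 'operates past 7 p.m.' holds; general liability coverage $1,175,000 < $1,225,000 → not met
7. staff background re-check 96 days ago vs limit 90 → not met
8. medication administration policy present → met
9. emergency drill 42 days ago vs limit 45 → met
10. state licensing certificate present → met
Not met: 1, 6, 7

1, 6, 7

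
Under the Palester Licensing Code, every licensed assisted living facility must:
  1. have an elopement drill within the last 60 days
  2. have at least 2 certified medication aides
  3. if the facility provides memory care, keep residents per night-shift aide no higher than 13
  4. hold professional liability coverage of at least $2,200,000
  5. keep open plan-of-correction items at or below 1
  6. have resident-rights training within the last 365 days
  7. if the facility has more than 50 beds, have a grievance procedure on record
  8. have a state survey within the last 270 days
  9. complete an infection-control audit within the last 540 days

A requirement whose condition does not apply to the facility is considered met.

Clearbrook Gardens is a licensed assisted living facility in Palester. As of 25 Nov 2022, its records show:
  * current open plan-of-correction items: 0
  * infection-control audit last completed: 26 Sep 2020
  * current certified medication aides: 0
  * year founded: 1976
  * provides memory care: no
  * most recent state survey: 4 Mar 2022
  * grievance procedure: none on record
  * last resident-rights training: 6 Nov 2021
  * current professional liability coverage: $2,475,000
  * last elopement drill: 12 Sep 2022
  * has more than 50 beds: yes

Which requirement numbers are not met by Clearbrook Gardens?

1, 2, 6, 7, 9

1. elopement drill 74 days ago vs limit 60 → not met
2. certified medication aides 0 < 2 → not met
3. condition 'provides memory care' does not hold → requirement n/a → met
4. professional liability coverage $2,475,000 ≥ $2,200,000 → met
5. open plan-of-correction items 0 ≤ 1 → met
6. resident-rights training 384 days ago vs limit 365 → not met
7. condition 'has more than 50 beds' holds; grievance procedure absent → not met
8. state survey 266 days ago vs limit 270 → met
9. infection-control audit 790 days ago vs limit 540 → not met
Not met: 1, 2, 6, 7, 9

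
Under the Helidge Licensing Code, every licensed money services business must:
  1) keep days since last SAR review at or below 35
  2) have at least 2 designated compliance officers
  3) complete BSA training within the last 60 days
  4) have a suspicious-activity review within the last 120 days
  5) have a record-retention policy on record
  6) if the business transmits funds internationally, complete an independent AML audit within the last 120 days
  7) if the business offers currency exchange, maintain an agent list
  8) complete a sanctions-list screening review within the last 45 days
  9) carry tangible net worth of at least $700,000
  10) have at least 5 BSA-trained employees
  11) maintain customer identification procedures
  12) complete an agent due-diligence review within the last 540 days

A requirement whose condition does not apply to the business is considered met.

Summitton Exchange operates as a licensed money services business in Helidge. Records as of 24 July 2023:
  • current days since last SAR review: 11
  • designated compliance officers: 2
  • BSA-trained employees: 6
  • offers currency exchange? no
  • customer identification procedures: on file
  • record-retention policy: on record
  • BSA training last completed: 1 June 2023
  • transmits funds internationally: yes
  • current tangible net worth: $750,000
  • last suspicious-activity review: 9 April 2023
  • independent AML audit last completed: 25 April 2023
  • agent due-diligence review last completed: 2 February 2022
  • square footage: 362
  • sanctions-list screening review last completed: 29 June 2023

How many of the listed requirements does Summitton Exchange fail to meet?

1. days since last SAR review 11 ≤ 35 → met
2. designated compliance officers 2 ≥ 2 → met
3. BSA training 53 days ago vs limit 60 → met
4. suspicious-activity review 106 days ago vs limit 120 → met
5. record-retention policy present → met
6. condition 'transmits funds internationally' holds; independent AML audit 90 days ago vs limit 120 → met
7. condition 'offers currency exchange' does not hold → requirement n/a → met
8. sanctions-list screening review 25 days ago vs limit 45 → met
9. tangible net worth $750,000 ≥ $700,000 → met
10. BSA-trained employees 6 ≥ 5 → met
11. customer identification procedures present → met
12. agent due-diligence review 537 days ago vs limit 540 → met
Not met: 0 of 12

0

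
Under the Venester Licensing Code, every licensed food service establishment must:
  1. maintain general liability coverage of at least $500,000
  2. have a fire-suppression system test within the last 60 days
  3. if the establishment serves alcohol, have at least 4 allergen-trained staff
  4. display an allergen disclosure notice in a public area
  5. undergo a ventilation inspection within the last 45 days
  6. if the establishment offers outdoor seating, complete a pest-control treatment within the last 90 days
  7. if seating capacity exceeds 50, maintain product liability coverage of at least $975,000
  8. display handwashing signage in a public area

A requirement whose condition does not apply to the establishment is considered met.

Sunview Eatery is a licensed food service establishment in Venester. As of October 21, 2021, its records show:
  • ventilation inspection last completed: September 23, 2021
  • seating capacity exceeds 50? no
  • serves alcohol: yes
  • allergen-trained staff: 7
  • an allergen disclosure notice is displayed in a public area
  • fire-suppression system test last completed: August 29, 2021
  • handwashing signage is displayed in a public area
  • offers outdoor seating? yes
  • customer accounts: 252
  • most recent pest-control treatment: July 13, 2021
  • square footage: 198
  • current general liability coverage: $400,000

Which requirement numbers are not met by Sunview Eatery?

1, 6

1. general liability coverage $400,000 < $500,000 → not met
2. fire-suppression system test 53 days ago vs limit 60 → met
3. condition 'serves alcohol' holds; allergen-trained staff 7 ≥ 4 → met
4. allergen disclosure notice present → met
5. ventilation inspection 28 days ago vs limit 45 → met
6. condition 'offers outdoor seating' holds; pest-control treatment 100 days ago vs limit 90 → not met
7. condition 'seating capacity exceeds 50' does not hold → requirement n/a → met
8. handwashing signage present → met
Not met: 1, 6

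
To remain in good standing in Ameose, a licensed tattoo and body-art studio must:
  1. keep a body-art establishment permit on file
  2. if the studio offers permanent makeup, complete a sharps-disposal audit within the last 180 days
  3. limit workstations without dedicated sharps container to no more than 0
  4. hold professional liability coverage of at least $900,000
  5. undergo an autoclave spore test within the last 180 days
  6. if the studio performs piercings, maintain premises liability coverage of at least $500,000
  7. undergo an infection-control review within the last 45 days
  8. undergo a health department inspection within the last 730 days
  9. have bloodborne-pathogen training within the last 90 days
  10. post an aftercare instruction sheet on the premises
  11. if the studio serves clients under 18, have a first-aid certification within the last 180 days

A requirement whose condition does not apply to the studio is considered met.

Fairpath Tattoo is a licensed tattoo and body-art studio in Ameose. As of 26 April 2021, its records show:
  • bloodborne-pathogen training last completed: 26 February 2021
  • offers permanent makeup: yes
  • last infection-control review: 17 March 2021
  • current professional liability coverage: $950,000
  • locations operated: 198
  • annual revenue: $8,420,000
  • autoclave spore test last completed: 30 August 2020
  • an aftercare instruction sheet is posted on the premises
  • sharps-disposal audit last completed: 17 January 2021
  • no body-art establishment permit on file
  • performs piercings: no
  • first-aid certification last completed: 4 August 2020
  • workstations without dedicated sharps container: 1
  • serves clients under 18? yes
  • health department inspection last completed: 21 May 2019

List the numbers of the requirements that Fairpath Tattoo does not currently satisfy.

1. body-art establishment permit absent → not met
2. condition 'offers permanent makeup' holds; sharps-disposal audit 99 days ago vs limit 180 → met
3. workstations without dedicated sharps container 1 > 0 → not met
4. professional liability coverage $950,000 ≥ $900,000 → met
5. autoclave spore test 239 days ago vs limit 180 → not met
6. condition 'performs piercings' does not hold → requirement n/a → met
7. infection-control review 40 days ago vs limit 45 → met
8. health department inspection 706 days ago vs limit 730 → met
9. bloodborne-pathogen training 59 days ago vs limit 90 → met
10. aftercare instruction sheet present → met
11. condition 'serves clients under 18' holds; first-aid certification 265 days ago vs limit 180 → not met
Not met: 1, 3, 5, 11

1, 3, 5, 11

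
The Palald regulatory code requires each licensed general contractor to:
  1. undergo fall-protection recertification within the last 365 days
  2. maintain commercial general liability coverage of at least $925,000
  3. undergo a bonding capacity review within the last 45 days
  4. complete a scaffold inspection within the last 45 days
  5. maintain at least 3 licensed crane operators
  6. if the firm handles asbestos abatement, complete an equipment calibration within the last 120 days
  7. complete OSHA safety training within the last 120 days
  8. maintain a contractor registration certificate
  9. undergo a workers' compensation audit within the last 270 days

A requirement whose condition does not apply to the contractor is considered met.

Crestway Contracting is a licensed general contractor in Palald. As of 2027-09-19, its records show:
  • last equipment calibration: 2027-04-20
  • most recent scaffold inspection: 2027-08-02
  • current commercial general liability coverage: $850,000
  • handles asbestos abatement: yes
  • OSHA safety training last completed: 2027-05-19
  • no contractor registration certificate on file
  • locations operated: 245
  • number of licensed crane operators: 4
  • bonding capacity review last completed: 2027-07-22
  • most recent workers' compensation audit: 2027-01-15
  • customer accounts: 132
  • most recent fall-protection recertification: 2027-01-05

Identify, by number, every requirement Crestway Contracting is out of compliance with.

2, 3, 4, 6, 7, 8

1. fall-protection recertification 257 days ago vs limit 365 → met
2. commercial general liability coverage $850,000 < $925,000 → not met
3. bonding capacity review 59 days ago vs limit 45 → not met
4. scaffold inspection 48 days ago vs limit 45 → not met
5. licensed crane operators 4 ≥ 3 → met
6. condition 'handles asbestos abatement' holds; equipment calibration 152 days ago vs limit 120 → not met
7. OSHA safety training 123 days ago vs limit 120 → not met
8. contractor registration certificate absent → not met
9. workers' compensation audit 247 days ago vs limit 270 → met
Not met: 2, 3, 4, 6, 7, 8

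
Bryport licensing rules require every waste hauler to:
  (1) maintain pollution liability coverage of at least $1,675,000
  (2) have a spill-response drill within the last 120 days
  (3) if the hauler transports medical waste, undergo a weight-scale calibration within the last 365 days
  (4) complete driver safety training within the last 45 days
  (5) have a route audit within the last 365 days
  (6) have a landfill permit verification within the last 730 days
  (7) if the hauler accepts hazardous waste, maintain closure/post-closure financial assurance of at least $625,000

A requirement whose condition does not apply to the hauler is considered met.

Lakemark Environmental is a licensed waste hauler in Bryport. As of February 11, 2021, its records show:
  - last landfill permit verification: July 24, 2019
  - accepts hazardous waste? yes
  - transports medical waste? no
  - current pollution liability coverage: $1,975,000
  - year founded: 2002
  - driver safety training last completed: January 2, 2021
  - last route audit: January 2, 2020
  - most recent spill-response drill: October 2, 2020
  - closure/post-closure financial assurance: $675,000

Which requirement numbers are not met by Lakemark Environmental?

1. pollution liability coverage $1,975,000 ≥ $1,675,000 → met
2. spill-response drill 132 days ago vs limit 120 → not met
3. condition 'transports medical waste' does not hold → requirement n/a → met
4. driver safety training 40 days ago vs limit 45 → met
5. route audit 406 days ago vs limit 365 → not met
6. landfill permit verification 568 days ago vs limit 730 → met
7. condition 'accepts hazardous waste' holds; closure/post-closure financial assurance $675,000 ≥ $625,000 → met
Not met: 2, 5

2, 5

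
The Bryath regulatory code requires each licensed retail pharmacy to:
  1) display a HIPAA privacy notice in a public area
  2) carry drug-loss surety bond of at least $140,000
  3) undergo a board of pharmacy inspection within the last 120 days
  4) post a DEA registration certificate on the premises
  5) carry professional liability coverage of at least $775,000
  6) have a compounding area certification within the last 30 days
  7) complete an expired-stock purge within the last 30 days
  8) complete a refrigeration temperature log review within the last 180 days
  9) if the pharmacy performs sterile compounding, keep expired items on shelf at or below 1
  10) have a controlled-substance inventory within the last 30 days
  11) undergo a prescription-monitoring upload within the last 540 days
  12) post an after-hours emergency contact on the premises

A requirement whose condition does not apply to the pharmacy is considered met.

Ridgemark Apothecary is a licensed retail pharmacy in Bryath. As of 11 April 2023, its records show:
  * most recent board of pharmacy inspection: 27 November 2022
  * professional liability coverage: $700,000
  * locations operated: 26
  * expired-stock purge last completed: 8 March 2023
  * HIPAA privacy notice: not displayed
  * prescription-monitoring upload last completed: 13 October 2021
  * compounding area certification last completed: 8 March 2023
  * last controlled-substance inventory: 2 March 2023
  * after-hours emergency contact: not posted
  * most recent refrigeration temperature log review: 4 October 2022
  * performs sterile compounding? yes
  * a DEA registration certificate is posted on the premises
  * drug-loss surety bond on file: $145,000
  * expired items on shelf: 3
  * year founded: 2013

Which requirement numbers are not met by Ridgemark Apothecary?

1. HIPAA privacy notice absent → not met
2. drug-loss surety bond $145,000 ≥ $140,000 → met
3. board of pharmacy inspection 135 days ago vs limit 120 → not met
4. DEA registration certificate present → met
5. professional liability coverage $700,000 < $775,000 → not met
6. compounding area certification 34 days ago vs limit 30 → not met
7. expired-stock purge 34 days ago vs limit 30 → not met
8. refrigeration temperature log review 189 days ago vs limit 180 → not met
9. condition 'performs sterile compounding' holds; expired items on shelf 3 > 1 → not met
10. controlled-substance inventory 40 days ago vs limit 30 → not met
11. prescription-monitoring upload 545 days ago vs limit 540 → not met
12. after-hours emergency contact absent → not met
Not met: 1, 3, 5, 6, 7, 8, 9, 10, 11, 12

1, 3, 5, 6, 7, 8, 9, 10, 11, 12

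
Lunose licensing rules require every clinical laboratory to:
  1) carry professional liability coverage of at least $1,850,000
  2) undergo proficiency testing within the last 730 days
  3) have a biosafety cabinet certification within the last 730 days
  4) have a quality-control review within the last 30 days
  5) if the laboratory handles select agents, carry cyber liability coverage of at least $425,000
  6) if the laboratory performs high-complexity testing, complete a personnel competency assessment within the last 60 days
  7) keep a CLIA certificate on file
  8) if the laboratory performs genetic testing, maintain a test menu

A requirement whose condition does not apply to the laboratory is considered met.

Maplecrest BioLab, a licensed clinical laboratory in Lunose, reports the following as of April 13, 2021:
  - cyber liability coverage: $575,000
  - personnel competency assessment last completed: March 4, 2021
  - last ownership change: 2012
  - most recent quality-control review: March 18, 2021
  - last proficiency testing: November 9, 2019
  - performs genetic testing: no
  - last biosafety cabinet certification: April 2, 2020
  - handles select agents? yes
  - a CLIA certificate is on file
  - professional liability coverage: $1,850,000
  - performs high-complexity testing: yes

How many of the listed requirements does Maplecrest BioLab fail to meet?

1. professional liability coverage $1,850,000 ≥ $1,850,000 → met
2. proficiency testing 521 days ago vs limit 730 → met
3. biosafety cabinet certification 376 days ago vs limit 730 → met
4. quality-control review 26 days ago vs limit 30 → met
5. condition 'handles select agents' holds; cyber liability coverage $575,000 ≥ $425,000 → met
6. condition 'performs high-complexity testing' holds; personnel competency assessment 40 days ago vs limit 60 → met
7. CLIA certificate present → met
8. condition 'performs genetic testing' does not hold → requirement n/a → met
Not met: 0 of 8

0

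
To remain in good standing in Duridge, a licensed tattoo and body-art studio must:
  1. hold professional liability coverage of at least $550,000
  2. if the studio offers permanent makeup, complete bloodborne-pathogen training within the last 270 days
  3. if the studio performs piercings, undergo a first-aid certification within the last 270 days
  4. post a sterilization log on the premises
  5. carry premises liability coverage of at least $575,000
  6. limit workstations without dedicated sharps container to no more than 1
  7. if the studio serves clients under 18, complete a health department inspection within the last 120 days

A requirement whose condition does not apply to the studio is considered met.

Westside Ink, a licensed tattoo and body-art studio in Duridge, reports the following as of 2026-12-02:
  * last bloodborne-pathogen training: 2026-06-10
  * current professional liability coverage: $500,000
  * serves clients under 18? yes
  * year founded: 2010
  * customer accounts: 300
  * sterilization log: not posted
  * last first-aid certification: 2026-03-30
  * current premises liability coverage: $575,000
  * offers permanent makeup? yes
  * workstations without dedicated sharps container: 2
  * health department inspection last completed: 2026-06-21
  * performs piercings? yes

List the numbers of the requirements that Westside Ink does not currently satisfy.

1, 4, 6, 7

1. professional liability coverage $500,000 < $550,000 → not met
2. condition 'offers permanent makeup' holds; bloodborne-pathogen training 175 days ago vs limit 270 → met
3. condition 'performs piercings' holds; first-aid certification 247 days ago vs limit 270 → met
4. sterilization log absent → not met
5. premises liability coverage $575,000 ≥ $575,000 → met
6. workstations without dedicated sharps container 2 > 1 → not met
7. condition 'serves clients under 18' holds; health department inspection 164 days ago vs limit 120 → not met
Not met: 1, 4, 6, 7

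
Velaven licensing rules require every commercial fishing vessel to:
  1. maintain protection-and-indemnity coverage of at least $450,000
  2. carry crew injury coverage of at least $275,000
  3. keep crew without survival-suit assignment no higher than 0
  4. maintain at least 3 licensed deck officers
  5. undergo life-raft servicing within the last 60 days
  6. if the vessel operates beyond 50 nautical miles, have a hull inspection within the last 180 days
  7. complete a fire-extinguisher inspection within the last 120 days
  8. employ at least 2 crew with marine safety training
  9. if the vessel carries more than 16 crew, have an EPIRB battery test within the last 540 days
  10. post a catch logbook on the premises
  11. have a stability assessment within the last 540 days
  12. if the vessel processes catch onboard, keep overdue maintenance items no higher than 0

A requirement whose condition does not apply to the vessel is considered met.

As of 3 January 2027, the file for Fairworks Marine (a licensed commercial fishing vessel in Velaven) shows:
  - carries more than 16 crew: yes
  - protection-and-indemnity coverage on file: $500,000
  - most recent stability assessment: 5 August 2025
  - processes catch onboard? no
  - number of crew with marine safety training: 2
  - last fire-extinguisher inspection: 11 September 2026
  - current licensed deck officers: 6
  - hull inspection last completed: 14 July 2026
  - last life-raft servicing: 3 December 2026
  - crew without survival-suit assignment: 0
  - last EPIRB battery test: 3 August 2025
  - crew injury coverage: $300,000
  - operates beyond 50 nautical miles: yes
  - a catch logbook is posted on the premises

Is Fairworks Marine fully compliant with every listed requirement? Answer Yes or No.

1. protection-and-indemnity coverage $500,000 ≥ $450,000 → met
2. crew injury coverage $300,000 ≥ $275,000 → met
3. crew without survival-suit assignment 0 ≤ 0 → met
4. licensed deck officers 6 ≥ 3 → met
5. life-raft servicing 31 days ago vs limit 60 → met
6. condition 'operates beyond 50 nautical miles' holds; hull inspection 173 days ago vs limit 180 → met
7. fire-extinguisher inspection 114 days ago vs limit 120 → met
8. crew with marine safety training 2 ≥ 2 → met
9. condition 'carries more than 16 crew' holds; EPIRB battery test 518 days ago vs limit 540 → met
10. catch logbook present → met
11. stability assessment 516 days ago vs limit 540 → met
12. condition 'processes catch onboard' does not hold → requirement n/a → met
All met.

Yes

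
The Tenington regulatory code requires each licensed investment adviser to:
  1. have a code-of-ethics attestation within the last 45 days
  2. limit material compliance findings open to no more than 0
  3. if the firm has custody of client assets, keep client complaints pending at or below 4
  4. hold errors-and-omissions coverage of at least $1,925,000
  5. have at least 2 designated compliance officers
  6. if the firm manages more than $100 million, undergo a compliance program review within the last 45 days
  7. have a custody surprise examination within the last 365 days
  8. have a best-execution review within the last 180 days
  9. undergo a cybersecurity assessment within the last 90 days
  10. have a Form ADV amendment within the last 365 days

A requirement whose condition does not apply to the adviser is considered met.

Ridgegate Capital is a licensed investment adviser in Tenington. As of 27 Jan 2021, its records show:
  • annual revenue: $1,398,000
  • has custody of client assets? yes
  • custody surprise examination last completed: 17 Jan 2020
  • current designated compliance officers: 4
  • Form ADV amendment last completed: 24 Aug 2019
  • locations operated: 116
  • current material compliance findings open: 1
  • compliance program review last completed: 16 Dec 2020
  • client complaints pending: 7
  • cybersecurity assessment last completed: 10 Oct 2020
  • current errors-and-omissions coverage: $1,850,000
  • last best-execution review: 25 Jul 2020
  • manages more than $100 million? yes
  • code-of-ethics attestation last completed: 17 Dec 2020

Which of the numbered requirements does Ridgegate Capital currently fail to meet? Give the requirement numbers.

2, 3, 4, 7, 8, 9, 10

1. code-of-ethics attestation 41 days ago vs limit 45 → met
2. material compliance findings open 1 > 0 → not met
3. condition 'has custody of client assets' holds; client complaints pending 7 > 4 → not met
4. errors-and-omissions coverage $1,850,000 < $1,925,000 → not met
5. designated compliance officers 4 ≥ 2 → met
6. condition 'manages more than $100 million' holds; compliance program review 42 days ago vs limit 45 → met
7. custody surprise examination 376 days ago vs limit 365 → not met
8. best-execution review 186 days ago vs limit 180 → not met
9. cybersecurity assessment 109 days ago vs limit 90 → not met
10. Form ADV amendment 522 days ago vs limit 365 → not met
Not met: 2, 3, 4, 7, 8, 9, 10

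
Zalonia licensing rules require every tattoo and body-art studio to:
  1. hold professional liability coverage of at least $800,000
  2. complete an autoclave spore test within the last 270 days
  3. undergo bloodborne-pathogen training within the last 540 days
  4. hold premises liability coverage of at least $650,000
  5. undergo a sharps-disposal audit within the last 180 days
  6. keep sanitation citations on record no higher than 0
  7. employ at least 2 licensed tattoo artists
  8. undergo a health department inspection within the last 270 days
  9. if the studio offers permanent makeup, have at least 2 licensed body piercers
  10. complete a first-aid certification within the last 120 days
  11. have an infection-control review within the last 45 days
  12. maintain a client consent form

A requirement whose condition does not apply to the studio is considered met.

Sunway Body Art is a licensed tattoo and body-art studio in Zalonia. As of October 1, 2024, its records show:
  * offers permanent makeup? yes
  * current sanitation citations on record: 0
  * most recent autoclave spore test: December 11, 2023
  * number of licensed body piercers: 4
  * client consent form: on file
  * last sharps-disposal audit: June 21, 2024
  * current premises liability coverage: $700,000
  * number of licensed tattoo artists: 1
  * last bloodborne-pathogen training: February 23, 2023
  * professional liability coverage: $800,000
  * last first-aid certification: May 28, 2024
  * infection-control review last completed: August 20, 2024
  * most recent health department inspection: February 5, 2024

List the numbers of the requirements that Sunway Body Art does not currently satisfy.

1. professional liability coverage $800,000 ≥ $800,000 → met
2. autoclave spore test 295 days ago vs limit 270 → not met
3. bloodborne-pathogen training 586 days ago vs limit 540 → not met
4. premises liability coverage $700,000 ≥ $650,000 → met
5. sharps-disposal audit 102 days ago vs limit 180 → met
6. sanitation citations on record 0 ≤ 0 → met
7. licensed tattoo artists 1 < 2 → not met
8. health department inspection 239 days ago vs limit 270 → met
9. condition 'offers permanent makeup' holds; licensed body piercers 4 ≥ 2 → met
10. first-aid certification 126 days ago vs limit 120 → not met
11. infection-control review 42 days ago vs limit 45 → met
12. client consent form present → met
Not met: 2, 3, 7, 10

2, 3, 7, 10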